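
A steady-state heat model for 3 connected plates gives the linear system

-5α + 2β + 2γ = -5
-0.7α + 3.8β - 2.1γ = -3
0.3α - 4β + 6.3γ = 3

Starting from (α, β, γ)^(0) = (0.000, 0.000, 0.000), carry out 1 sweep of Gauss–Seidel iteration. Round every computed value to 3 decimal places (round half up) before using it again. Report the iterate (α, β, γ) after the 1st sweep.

(1.000, -0.605, 0.044)

Iteration 1:
  α = (-5 - (2)·0.000 - (2)·0.000) / (-5) = 1.000
  β = (-3 - (-0.7)·1.000 - (-2.1)·0.000) / (3.8) = -0.605
  γ = (3 - (0.3)·1.000 - (-4)·-0.605) / (6.3) = 0.044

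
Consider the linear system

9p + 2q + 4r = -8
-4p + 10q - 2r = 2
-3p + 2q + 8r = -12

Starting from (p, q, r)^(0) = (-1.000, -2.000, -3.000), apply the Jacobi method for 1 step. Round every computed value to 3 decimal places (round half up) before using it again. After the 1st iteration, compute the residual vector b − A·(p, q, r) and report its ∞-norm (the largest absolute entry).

10.806

Iteration 1:
  p = (-8 - (2)·-2.000 - (4)·-3.000) / (9) = 0.889
  q = (2 - (-4)·-1.000 - (-2)·-3.000) / (10) = -0.800
  r = (-12 - (-3)·-1.000 - (2)·-2.000) / (8) = -1.375
Residual b − A·x = (-8.901, 10.806, 3.267); ∞-norm = 10.806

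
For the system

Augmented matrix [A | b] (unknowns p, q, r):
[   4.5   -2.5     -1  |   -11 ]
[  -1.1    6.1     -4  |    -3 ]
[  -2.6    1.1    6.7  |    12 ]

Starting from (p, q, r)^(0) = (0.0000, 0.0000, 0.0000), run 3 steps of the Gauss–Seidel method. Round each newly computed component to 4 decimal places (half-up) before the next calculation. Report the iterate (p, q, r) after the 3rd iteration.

Iteration 1:
  p = (-11 - (-2.5)·0.0000 - (-1)·0.0000) / (4.5) = -2.4444
  q = (-3 - (-1.1)·-2.4444 - (-4)·0.0000) / (6.1) = -0.9326
  r = (12 - (-2.6)·-2.4444 - (1.1)·-0.9326) / (6.7) = 0.9956
Iteration 2:
  p = (-11 - (-2.5)·-0.9326 - (-1)·0.9956) / (4.5) = -2.7413
  q = (-3 - (-1.1)·-2.7413 - (-4)·0.9956) / (6.1) = -0.3333
  r = (12 - (-2.6)·-2.7413 - (1.1)·-0.3333) / (6.7) = 0.7820
Iteration 3:
  p = (-11 - (-2.5)·-0.3333 - (-1)·0.7820) / (4.5) = -2.4558
  q = (-3 - (-1.1)·-2.4558 - (-4)·0.7820) / (6.1) = -0.4219
  r = (12 - (-2.6)·-2.4558 - (1.1)·-0.4219) / (6.7) = 0.9073

(-2.4558, -0.4219, 0.9073)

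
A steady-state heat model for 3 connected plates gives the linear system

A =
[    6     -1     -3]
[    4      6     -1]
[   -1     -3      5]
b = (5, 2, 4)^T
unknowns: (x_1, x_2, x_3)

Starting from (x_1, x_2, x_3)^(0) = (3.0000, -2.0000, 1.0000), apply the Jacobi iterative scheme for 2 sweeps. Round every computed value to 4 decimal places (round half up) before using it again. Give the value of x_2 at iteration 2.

Iteration 1:
  x_1 = (5 - (-1)·-2.0000 - (-3)·1.0000) / (6) = 1.0000
  x_2 = (2 - (4)·3.0000 - (-1)·1.0000) / (6) = -1.5000
  x_3 = (4 - (-1)·3.0000 - (-3)·-2.0000) / (5) = 0.2000
Iteration 2:
  x_1 = (5 - (-1)·-1.5000 - (-3)·0.2000) / (6) = 0.6833
  x_2 = (2 - (4)·1.0000 - (-1)·0.2000) / (6) = -0.3000
  x_3 = (4 - (-1)·1.0000 - (-3)·-1.5000) / (5) = 0.1000

-0.3000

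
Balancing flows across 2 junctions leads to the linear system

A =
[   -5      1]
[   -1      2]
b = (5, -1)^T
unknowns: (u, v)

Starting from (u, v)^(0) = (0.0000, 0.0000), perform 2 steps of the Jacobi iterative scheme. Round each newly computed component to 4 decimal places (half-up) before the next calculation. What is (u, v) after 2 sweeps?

Iteration 1:
  u = (5 - (1)·0.0000) / (-5) = -1.0000
  v = (-1 - (-1)·0.0000) / (2) = -0.5000
Iteration 2:
  u = (5 - (1)·-0.5000) / (-5) = -1.1000
  v = (-1 - (-1)·-1.0000) / (2) = -1.0000

(-1.1000, -1.0000)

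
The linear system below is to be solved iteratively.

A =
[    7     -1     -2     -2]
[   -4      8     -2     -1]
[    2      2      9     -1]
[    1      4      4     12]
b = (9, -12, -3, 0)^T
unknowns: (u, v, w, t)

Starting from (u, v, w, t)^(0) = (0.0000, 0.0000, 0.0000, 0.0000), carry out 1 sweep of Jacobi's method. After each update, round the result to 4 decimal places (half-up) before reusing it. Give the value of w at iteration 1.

Iteration 1:
  u = (9 - (-1)·0.0000 - (-2)·0.0000 - (-2)·0.0000) / (7) = 1.2857
  v = (-12 - (-4)·0.0000 - (-2)·0.0000 - (-1)·0.0000) / (8) = -1.5000
  w = (-3 - (2)·0.0000 - (2)·0.0000 - (-1)·0.0000) / (9) = -0.3333
  t = (0 - (1)·0.0000 - (4)·0.0000 - (4)·0.0000) / (12) = 0.0000

-0.3333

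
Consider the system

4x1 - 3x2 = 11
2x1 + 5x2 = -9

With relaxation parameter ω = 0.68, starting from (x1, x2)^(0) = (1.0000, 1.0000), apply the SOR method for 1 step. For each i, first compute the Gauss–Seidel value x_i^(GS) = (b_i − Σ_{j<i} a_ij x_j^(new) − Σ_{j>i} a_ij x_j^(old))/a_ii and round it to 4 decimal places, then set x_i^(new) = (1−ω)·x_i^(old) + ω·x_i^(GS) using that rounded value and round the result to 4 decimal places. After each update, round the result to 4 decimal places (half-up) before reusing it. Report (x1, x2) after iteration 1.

Iteration 1:
  x1: GS value = (11 - (-3)·1.0000) / (4) = 3.5000;  x1 ← (1−ω)·1.0000 + ω·3.5000 = 2.7000
  x2: GS value = (-9 - (2)·2.7000) / (5) = -2.8800;  x2 ← (1−ω)·1.0000 + ω·-2.8800 = -1.6384

(2.7000, -1.6384)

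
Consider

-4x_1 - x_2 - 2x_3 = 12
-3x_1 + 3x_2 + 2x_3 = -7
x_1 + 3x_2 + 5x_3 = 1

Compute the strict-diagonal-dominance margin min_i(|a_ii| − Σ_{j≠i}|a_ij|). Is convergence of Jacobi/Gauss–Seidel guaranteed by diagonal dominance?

row 1: |-4| − (1+2) = 1
row 2: |3| − (3+2) = -2
row 3: |5| − (1+3) = 1
minimum over rows = -2 → not strictly diagonally dominant

-2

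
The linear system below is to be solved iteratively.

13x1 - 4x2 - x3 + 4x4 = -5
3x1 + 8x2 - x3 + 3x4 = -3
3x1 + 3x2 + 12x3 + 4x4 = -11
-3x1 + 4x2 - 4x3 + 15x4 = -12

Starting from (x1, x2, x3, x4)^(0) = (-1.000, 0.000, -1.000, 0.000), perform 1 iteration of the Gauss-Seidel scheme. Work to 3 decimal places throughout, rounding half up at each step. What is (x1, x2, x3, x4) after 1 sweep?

(-0.462, -0.327, -0.719, -0.997)

Iteration 1:
  x1 = (-5 - (-4)·0.000 - (-1)·-1.000 - (4)·0.000) / (13) = -0.462
  x2 = (-3 - (3)·-0.462 - (-1)·-1.000 - (3)·0.000) / (8) = -0.327
  x3 = (-11 - (3)·-0.462 - (3)·-0.327 - (4)·0.000) / (12) = -0.719
  x4 = (-12 - (-3)·-0.462 - (4)·-0.327 - (-4)·-0.719) / (15) = -0.997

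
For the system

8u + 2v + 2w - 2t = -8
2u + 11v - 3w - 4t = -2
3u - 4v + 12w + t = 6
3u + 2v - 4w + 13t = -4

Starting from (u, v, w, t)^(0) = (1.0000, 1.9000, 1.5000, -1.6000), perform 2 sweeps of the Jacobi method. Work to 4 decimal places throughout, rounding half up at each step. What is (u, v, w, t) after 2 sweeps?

Iteration 1:
  u = (-8 - (2)·1.9000 - (2)·1.5000 - (-2)·-1.6000) / (8) = -2.2500
  v = (-2 - (2)·1.0000 - (-3)·1.5000 - (-4)·-1.6000) / (11) = -0.5364
  w = (6 - (3)·1.0000 - (-4)·1.9000 - (1)·-1.6000) / (12) = 1.0167
  t = (-4 - (3)·1.0000 - (2)·1.9000 - (-4)·1.5000) / (13) = -0.3692
Iteration 2:
  u = (-8 - (2)·-0.5364 - (2)·1.0167 - (-2)·-0.3692) / (8) = -1.2124
  v = (-2 - (2)·-2.2500 - (-3)·1.0167 - (-4)·-0.3692) / (11) = 0.3703
  w = (6 - (3)·-2.2500 - (-4)·-0.5364 - (1)·-0.3692) / (12) = 0.9145
  t = (-4 - (3)·-2.2500 - (2)·-0.5364 - (-4)·1.0167) / (13) = 0.6069

(-1.2124, 0.3703, 0.9145, 0.6069)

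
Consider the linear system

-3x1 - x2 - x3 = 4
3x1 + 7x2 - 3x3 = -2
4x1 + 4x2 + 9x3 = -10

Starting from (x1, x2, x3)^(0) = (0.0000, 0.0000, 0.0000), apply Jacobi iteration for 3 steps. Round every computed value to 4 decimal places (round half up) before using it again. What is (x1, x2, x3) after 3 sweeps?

(-1.1393, -0.0817, -0.6408)

Iteration 1:
  x1 = (4 - (-1)·0.0000 - (-1)·0.0000) / (-3) = -1.3333
  x2 = (-2 - (3)·0.0000 - (-3)·0.0000) / (7) = -0.2857
  x3 = (-10 - (4)·0.0000 - (4)·0.0000) / (9) = -1.1111
Iteration 2:
  x1 = (4 - (-1)·-0.2857 - (-1)·-1.1111) / (-3) = -0.8677
  x2 = (-2 - (3)·-1.3333 - (-3)·-1.1111) / (7) = -0.1905
  x3 = (-10 - (4)·-1.3333 - (4)·-0.2857) / (9) = -0.3916
Iteration 3:
  x1 = (4 - (-1)·-0.1905 - (-1)·-0.3916) / (-3) = -1.1393
  x2 = (-2 - (3)·-0.8677 - (-3)·-0.3916) / (7) = -0.0817
  x3 = (-10 - (4)·-0.8677 - (4)·-0.1905) / (9) = -0.6408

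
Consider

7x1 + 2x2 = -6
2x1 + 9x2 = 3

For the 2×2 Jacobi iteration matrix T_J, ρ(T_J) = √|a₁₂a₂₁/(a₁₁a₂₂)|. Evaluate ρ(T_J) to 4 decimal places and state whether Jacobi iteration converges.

0.2520

a₁₂a₂₁/(a₁₁a₂₂) = (2)·(2) / ((7)·(9)) = 0.063492
ρ = √|0.063492| = √0.063492 = 0.2520
ρ < 1, so Jacobi converges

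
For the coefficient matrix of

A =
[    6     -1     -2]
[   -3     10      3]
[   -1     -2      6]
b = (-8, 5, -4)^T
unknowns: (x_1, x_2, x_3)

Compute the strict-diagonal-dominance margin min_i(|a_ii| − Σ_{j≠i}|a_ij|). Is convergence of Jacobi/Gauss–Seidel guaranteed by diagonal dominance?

row 1: |6| − (1+2) = 3
row 2: |10| − (3+3) = 4
row 3: |6| − (1+2) = 3
minimum over rows = 3 → strictly diagonally dominant (convergence guaranteed)

3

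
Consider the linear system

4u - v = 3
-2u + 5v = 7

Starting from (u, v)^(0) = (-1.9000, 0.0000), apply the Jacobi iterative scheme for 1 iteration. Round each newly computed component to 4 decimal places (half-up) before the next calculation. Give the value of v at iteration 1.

Iteration 1:
  u = (3 - (-1)·0.0000) / (4) = 0.7500
  v = (7 - (-2)·-1.9000) / (5) = 0.6400

0.6400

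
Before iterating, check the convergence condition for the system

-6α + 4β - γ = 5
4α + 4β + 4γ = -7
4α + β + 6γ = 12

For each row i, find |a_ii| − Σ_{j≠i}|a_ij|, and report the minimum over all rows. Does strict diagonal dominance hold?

row 1: |-6| − (4+1) = 1
row 2: |4| − (4+4) = -4
row 3: |6| − (4+1) = 1
minimum over rows = -4 → not strictly diagonally dominant

-4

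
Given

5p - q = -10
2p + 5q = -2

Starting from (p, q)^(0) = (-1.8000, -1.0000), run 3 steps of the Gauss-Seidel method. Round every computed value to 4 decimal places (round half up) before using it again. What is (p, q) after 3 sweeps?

Iteration 1:
  p = (-10 - (-1)·-1.0000) / (5) = -2.2000
  q = (-2 - (2)·-2.2000) / (5) = 0.4800
Iteration 2:
  p = (-10 - (-1)·0.4800) / (5) = -1.9040
  q = (-2 - (2)·-1.9040) / (5) = 0.3616
Iteration 3:
  p = (-10 - (-1)·0.3616) / (5) = -1.9277
  q = (-2 - (2)·-1.9277) / (5) = 0.3711

(-1.9277, 0.3711)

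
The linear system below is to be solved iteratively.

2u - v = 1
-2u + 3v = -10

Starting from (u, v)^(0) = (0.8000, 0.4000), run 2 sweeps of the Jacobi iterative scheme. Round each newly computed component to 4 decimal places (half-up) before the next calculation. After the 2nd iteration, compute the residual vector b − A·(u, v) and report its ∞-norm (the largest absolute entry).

3.1999

Iteration 1:
  u = (1 - (-1)·0.4000) / (2) = 0.7000
  v = (-10 - (-2)·0.8000) / (3) = -2.8000
Iteration 2:
  u = (1 - (-1)·-2.8000) / (2) = -0.9000
  v = (-10 - (-2)·0.7000) / (3) = -2.8667
Residual b − A·x = (-0.0667, -3.1999); ∞-norm = 3.1999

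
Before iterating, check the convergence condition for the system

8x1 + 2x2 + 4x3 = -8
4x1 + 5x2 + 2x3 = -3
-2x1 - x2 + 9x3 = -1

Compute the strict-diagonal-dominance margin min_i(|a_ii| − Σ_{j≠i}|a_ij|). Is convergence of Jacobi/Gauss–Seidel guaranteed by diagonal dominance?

-1

row 1: |8| − (2+4) = 2
row 2: |5| − (4+2) = -1
row 3: |9| − (2+1) = 6
minimum over rows = -1 → not strictly diagonally dominant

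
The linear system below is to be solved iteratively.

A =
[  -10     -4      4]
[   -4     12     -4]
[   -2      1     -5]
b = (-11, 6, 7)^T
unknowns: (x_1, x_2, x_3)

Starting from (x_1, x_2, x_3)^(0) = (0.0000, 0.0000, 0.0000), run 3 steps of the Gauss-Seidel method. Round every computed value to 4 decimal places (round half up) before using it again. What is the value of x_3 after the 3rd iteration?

Iteration 1:
  x_1 = (-11 - (-4)·0.0000 - (4)·0.0000) / (-10) = 1.1000
  x_2 = (6 - (-4)·1.1000 - (-4)·0.0000) / (12) = 0.8667
  x_3 = (7 - (-2)·1.1000 - (1)·0.8667) / (-5) = -1.6667
Iteration 2:
  x_1 = (-11 - (-4)·0.8667 - (4)·-1.6667) / (-10) = 0.0866
  x_2 = (6 - (-4)·0.0866 - (-4)·-1.6667) / (12) = -0.0267
  x_3 = (7 - (-2)·0.0866 - (1)·-0.0267) / (-5) = -1.4400
Iteration 3:
  x_1 = (-11 - (-4)·-0.0267 - (4)·-1.4400) / (-10) = 0.5347
  x_2 = (6 - (-4)·0.5347 - (-4)·-1.4400) / (12) = 0.1982
  x_3 = (7 - (-2)·0.5347 - (1)·0.1982) / (-5) = -1.5742

-1.5742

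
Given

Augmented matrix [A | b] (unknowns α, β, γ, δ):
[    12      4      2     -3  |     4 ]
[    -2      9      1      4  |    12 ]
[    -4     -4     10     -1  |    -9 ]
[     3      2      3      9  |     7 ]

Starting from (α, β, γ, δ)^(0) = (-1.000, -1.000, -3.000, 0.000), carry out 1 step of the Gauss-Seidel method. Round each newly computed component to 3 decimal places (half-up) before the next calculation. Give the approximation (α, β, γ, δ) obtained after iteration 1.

(1.167, 1.926, 0.337, -0.152)

Iteration 1:
  α = (4 - (4)·-1.000 - (2)·-3.000 - (-3)·0.000) / (12) = 1.167
  β = (12 - (-2)·1.167 - (1)·-3.000 - (4)·0.000) / (9) = 1.926
  γ = (-9 - (-4)·1.167 - (-4)·1.926 - (-1)·0.000) / (10) = 0.337
  δ = (7 - (3)·1.167 - (2)·1.926 - (3)·0.337) / (9) = -0.152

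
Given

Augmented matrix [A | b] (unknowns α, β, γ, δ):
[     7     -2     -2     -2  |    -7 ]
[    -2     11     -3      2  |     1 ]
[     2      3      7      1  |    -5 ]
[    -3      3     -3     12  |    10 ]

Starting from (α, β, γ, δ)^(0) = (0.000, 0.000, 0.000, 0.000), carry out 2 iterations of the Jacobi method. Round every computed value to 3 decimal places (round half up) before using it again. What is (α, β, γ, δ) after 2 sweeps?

Iteration 1:
  α = (-7 - (-2)·0.000 - (-2)·0.000 - (-2)·0.000) / (7) = -1.000
  β = (1 - (-2)·0.000 - (-3)·0.000 - (2)·0.000) / (11) = 0.091
  γ = (-5 - (2)·0.000 - (3)·0.000 - (1)·0.000) / (7) = -0.714
  δ = (10 - (-3)·0.000 - (3)·0.000 - (-3)·0.000) / (12) = 0.833
Iteration 2:
  α = (-7 - (-2)·0.091 - (-2)·-0.714 - (-2)·0.833) / (7) = -0.940
  β = (1 - (-2)·-1.000 - (-3)·-0.714 - (2)·0.833) / (11) = -0.437
  γ = (-5 - (2)·-1.000 - (3)·0.091 - (1)·0.833) / (7) = -0.587
  δ = (10 - (-3)·-1.000 - (3)·0.091 - (-3)·-0.714) / (12) = 0.382

(-0.940, -0.437, -0.587, 0.382)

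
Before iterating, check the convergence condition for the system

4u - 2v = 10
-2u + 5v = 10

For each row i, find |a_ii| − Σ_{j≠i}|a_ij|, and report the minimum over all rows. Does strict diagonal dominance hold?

2

row 1: |4| − (2) = 2
row 2: |5| − (2) = 3
minimum over rows = 2 → strictly diagonally dominant (convergence guaranteed)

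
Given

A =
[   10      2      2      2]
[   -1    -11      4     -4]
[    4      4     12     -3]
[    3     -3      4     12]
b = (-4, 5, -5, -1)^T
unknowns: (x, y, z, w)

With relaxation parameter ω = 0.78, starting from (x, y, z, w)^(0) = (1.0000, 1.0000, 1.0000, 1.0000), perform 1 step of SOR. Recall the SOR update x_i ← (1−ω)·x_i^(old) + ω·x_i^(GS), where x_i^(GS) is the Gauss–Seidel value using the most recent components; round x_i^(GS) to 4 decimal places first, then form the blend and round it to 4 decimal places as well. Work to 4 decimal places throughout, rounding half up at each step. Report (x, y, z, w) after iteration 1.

(-0.5600, -0.0948, 0.2602, 0.1780)

Iteration 1:
  x: GS value = (-4 - (2)·1.0000 - (2)·1.0000 - (2)·1.0000) / (10) = -1.0000;  x ← (1−ω)·1.0000 + ω·-1.0000 = -0.5600
  y: GS value = (5 - (-1)·-0.5600 - (4)·1.0000 - (-4)·1.0000) / (-11) = -0.4036;  y ← (1−ω)·1.0000 + ω·-0.4036 = -0.0948
  z: GS value = (-5 - (4)·-0.5600 - (4)·-0.0948 - (-3)·1.0000) / (12) = 0.0516;  z ← (1−ω)·1.0000 + ω·0.0516 = 0.2602
  w: GS value = (-1 - (3)·-0.5600 - (-3)·-0.0948 - (4)·0.2602) / (12) = -0.0538;  w ← (1−ω)·1.0000 + ω·-0.0538 = 0.1780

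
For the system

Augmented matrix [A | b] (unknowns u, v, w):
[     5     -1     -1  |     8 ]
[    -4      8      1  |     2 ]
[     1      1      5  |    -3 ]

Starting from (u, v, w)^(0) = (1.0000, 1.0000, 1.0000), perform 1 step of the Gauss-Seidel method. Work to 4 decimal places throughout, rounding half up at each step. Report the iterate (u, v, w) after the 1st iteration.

(2.0000, 1.1250, -1.2250)

Iteration 1:
  u = (8 - (-1)·1.0000 - (-1)·1.0000) / (5) = 2.0000
  v = (2 - (-4)·2.0000 - (1)·1.0000) / (8) = 1.1250
  w = (-3 - (1)·2.0000 - (1)·1.1250) / (5) = -1.2250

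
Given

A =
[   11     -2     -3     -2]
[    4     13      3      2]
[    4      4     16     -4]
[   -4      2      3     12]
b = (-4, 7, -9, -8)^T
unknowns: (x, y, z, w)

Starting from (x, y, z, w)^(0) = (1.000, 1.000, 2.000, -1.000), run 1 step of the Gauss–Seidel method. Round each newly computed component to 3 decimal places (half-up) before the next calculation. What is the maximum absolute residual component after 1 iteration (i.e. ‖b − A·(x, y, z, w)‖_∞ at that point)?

Iteration 1:
  x = (-4 - (-2)·1.000 - (-3)·2.000 - (-2)·-1.000) / (11) = 0.182
  y = (7 - (4)·0.182 - (3)·2.000 - (2)·-1.000) / (13) = 0.175
  z = (-9 - (4)·0.182 - (4)·0.175 - (-4)·-1.000) / (16) = -0.902
  w = (-8 - (-4)·0.182 - (2)·0.175 - (3)·-0.902) / (12) = -0.410
Residual b − A·x = (-9.178, 7.523, 2.364, 0.004); ∞-norm = 9.178

9.178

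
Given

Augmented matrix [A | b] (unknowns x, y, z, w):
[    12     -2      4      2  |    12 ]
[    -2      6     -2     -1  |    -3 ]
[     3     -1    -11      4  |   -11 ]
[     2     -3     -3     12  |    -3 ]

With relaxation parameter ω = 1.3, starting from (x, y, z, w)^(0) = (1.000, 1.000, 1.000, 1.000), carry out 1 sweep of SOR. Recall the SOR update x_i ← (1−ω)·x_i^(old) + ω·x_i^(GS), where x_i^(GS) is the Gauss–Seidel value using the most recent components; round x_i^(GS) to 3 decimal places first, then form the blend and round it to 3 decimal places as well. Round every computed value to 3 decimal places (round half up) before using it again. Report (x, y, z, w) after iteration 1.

Iteration 1:
  x: GS value = (12 - (-2)·1.000 - (4)·1.000 - (2)·1.000) / (12) = 0.667;  x ← (1−ω)·1.000 + ω·0.667 = 0.567
  y: GS value = (-3 - (-2)·0.567 - (-2)·1.000 - (-1)·1.000) / (6) = 0.189;  y ← (1−ω)·1.000 + ω·0.189 = -0.054
  z: GS value = (-11 - (3)·0.567 - (-1)·-0.054 - (4)·1.000) / (-11) = 1.523;  z ← (1−ω)·1.000 + ω·1.523 = 1.680
  w: GS value = (-3 - (2)·0.567 - (-3)·-0.054 - (-3)·1.680) / (12) = 0.062;  w ← (1−ω)·1.000 + ω·0.062 = -0.219

(0.567, -0.054, 1.680, -0.219)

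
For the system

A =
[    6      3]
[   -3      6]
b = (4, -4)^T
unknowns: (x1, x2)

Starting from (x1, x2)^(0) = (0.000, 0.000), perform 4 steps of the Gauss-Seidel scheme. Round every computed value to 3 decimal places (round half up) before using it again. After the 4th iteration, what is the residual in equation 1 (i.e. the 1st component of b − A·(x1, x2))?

Iteration 1:
  x1 = (4 - (3)·0.000) / (6) = 0.667
  x2 = (-4 - (-3)·0.667) / (6) = -0.333
Iteration 2:
  x1 = (4 - (3)·-0.333) / (6) = 0.833
  x2 = (-4 - (-3)·0.833) / (6) = -0.250
Iteration 3:
  x1 = (4 - (3)·-0.250) / (6) = 0.792
  x2 = (-4 - (-3)·0.792) / (6) = -0.271
Iteration 4:
  x1 = (4 - (3)·-0.271) / (6) = 0.802
  x2 = (-4 - (-3)·0.802) / (6) = -0.266
Residual b − A·x = (-0.014, 0.002)

-0.014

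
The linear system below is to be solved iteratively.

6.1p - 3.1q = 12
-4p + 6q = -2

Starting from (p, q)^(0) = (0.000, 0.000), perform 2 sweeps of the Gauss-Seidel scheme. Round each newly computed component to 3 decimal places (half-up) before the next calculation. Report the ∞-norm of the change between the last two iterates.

Iteration 1:
  p = (12 - (-3.1)·0.000) / (6.1) = 1.967
  q = (-2 - (-4)·1.967) / (6) = 0.978
Iteration 2:
  p = (12 - (-3.1)·0.978) / (6.1) = 2.464
  q = (-2 - (-4)·2.464) / (6) = 1.309
Change: (0.497, 0.331) → max |·| = 0.497

0.497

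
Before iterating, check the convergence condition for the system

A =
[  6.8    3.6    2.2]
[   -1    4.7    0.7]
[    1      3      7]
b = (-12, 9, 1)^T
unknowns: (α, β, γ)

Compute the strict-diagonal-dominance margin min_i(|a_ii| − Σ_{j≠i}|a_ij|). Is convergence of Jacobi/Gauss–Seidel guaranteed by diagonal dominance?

row 1: |6.8| − (3.6+2.2) = 1
row 2: |4.7| − (1+0.7) = 3
row 3: |7| − (1+3) = 3
minimum over rows = 1 → strictly diagonally dominant (convergence guaranteed)

1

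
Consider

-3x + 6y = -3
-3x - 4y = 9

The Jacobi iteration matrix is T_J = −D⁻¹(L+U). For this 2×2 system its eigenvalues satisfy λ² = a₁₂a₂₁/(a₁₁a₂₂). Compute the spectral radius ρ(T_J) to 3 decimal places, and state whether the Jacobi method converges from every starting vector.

1.225

a₁₂a₂₁/(a₁₁a₂₂) = (6)·(-3) / ((-3)·(-4)) = -1.500000
ρ = √|-1.500000| = √1.500000 = 1.225
ρ > 1, so Jacobi diverges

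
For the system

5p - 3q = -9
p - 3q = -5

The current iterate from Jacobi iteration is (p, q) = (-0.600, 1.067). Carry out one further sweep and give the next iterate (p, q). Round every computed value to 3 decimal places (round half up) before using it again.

(-1.160, 1.467)

One sweep:
  p = (-9 - (-3)·1.067) / (5) = -1.160
  q = (-5 - (1)·-0.600) / (-3) = 1.467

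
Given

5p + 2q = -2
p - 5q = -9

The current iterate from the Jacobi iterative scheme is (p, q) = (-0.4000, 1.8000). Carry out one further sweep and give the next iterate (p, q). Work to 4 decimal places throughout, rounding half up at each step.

(-1.1200, 1.7200)

One sweep:
  p = (-2 - (2)·1.8000) / (5) = -1.1200
  q = (-9 - (1)·-0.4000) / (-5) = 1.7200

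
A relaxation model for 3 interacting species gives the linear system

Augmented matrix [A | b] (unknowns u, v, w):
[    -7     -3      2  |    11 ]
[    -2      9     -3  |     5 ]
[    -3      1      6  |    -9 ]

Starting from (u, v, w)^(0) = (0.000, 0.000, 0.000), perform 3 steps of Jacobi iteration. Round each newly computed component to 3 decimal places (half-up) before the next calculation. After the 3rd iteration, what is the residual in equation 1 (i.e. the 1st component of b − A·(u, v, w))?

-0.937

Iteration 1:
  u = (11 - (-3)·0.000 - (2)·0.000) / (-7) = -1.571
  v = (5 - (-2)·0.000 - (-3)·0.000) / (9) = 0.556
  w = (-9 - (-3)·0.000 - (1)·0.000) / (6) = -1.500
Iteration 2:
  u = (11 - (-3)·0.556 - (2)·-1.500) / (-7) = -2.238
  v = (5 - (-2)·-1.571 - (-3)·-1.500) / (9) = -0.294
  w = (-9 - (-3)·-1.571 - (1)·0.556) / (6) = -2.378
Iteration 3:
  u = (11 - (-3)·-0.294 - (2)·-2.378) / (-7) = -2.125
  v = (5 - (-2)·-2.238 - (-3)·-2.378) / (9) = -0.734
  w = (-9 - (-3)·-2.238 - (1)·-0.294) / (6) = -2.570
Residual b − A·x = (-0.937, -0.354, 0.779)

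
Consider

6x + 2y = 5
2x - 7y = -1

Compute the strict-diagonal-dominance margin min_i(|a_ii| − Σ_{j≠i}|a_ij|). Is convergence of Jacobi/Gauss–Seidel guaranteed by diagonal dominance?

row 1: |6| − (2) = 4
row 2: |-7| − (2) = 5
minimum over rows = 4 → strictly diagonally dominant (convergence guaranteed)

4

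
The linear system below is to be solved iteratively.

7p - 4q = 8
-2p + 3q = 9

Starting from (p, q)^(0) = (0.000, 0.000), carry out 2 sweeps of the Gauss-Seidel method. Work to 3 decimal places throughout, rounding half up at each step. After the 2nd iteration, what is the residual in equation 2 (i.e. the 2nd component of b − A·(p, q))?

0.001

Iteration 1:
  p = (8 - (-4)·0.000) / (7) = 1.143
  q = (9 - (-2)·1.143) / (3) = 3.762
Iteration 2:
  p = (8 - (-4)·3.762) / (7) = 3.293
  q = (9 - (-2)·3.293) / (3) = 5.195
Residual b − A·x = (5.729, 0.001)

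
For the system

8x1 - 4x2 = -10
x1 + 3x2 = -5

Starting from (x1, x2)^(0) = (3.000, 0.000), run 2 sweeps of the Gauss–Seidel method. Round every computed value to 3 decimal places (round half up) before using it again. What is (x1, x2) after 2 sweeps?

Iteration 1:
  x1 = (-10 - (-4)·0.000) / (8) = -1.250
  x2 = (-5 - (1)·-1.250) / (3) = -1.250
Iteration 2:
  x1 = (-10 - (-4)·-1.250) / (8) = -1.875
  x2 = (-5 - (1)·-1.875) / (3) = -1.042

(-1.875, -1.042)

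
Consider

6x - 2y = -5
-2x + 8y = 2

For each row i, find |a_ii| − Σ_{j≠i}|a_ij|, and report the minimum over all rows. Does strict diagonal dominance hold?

row 1: |6| − (2) = 4
row 2: |8| − (2) = 6
minimum over rows = 4 → strictly diagonally dominant (convergence guaranteed)

4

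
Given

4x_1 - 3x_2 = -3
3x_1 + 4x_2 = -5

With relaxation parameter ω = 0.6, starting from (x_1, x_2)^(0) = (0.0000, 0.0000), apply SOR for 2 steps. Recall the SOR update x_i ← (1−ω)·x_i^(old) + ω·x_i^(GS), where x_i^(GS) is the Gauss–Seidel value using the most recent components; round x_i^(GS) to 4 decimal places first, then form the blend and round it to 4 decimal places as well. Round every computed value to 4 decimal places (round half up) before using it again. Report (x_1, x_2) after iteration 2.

Iteration 1:
  x_1: GS value = (-3 - (-3)·0.0000) / (4) = -0.7500;  x_1 ← (1−ω)·0.0000 + ω·-0.7500 = -0.4500
  x_2: GS value = (-5 - (3)·-0.4500) / (4) = -0.9125;  x_2 ← (1−ω)·0.0000 + ω·-0.9125 = -0.5475
Iteration 2:
  x_1: GS value = (-3 - (-3)·-0.5475) / (4) = -1.1606;  x_1 ← (1−ω)·-0.4500 + ω·-1.1606 = -0.8764
  x_2: GS value = (-5 - (3)·-0.8764) / (4) = -0.5927;  x_2 ← (1−ω)·-0.5475 + ω·-0.5927 = -0.5746

(-0.8764, -0.5746)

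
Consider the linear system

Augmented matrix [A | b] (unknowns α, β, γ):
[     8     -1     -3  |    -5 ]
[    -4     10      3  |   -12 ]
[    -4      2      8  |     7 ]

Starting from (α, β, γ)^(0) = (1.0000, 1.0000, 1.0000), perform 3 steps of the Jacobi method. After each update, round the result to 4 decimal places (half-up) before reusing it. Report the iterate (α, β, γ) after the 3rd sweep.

Iteration 1:
  α = (-5 - (-1)·1.0000 - (-3)·1.0000) / (8) = -0.1250
  β = (-12 - (-4)·1.0000 - (3)·1.0000) / (10) = -1.1000
  γ = (7 - (-4)·1.0000 - (2)·1.0000) / (8) = 1.1250
Iteration 2:
  α = (-5 - (-1)·-1.1000 - (-3)·1.1250) / (8) = -0.3406
  β = (-12 - (-4)·-0.1250 - (3)·1.1250) / (10) = -1.5875
  γ = (7 - (-4)·-0.1250 - (2)·-1.1000) / (8) = 1.0875
Iteration 3:
  α = (-5 - (-1)·-1.5875 - (-3)·1.0875) / (8) = -0.4156
  β = (-12 - (-4)·-0.3406 - (3)·1.0875) / (10) = -1.6625
  γ = (7 - (-4)·-0.3406 - (2)·-1.5875) / (8) = 1.1016

(-0.4156, -1.6625, 1.1016)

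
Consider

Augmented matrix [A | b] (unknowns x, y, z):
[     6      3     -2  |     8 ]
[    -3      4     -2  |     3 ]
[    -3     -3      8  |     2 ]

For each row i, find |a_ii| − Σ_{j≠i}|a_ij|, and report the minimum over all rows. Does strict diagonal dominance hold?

-1

row 1: |6| − (3+2) = 1
row 2: |4| − (3+2) = -1
row 3: |8| − (3+3) = 2
minimum over rows = -1 → not strictly diagonally dominant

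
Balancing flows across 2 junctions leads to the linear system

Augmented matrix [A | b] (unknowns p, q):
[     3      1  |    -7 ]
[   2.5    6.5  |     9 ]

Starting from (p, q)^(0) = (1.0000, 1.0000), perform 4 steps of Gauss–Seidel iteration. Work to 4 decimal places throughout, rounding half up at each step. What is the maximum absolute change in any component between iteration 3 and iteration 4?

0.0077

Iteration 1:
  p = (-7 - (1)·1.0000) / (3) = -2.6667
  q = (9 - (2.5)·-2.6667) / (6.5) = 2.4103
Iteration 2:
  p = (-7 - (1)·2.4103) / (3) = -3.1368
  q = (9 - (2.5)·-3.1368) / (6.5) = 2.5911
Iteration 3:
  p = (-7 - (1)·2.5911) / (3) = -3.1970
  q = (9 - (2.5)·-3.1970) / (6.5) = 2.6142
Iteration 4:
  p = (-7 - (1)·2.6142) / (3) = -3.2047
  q = (9 - (2.5)·-3.2047) / (6.5) = 2.6172
Change: (-0.0077, 0.0030) → max |·| = 0.0077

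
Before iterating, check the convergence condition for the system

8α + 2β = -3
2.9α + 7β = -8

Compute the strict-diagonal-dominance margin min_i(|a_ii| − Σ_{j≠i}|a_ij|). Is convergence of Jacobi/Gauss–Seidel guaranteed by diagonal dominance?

4.1

row 1: |8| − (2) = 6
row 2: |7| − (2.9) = 4.1
minimum over rows = 4.1 → strictly diagonally dominant (convergence guaranteed)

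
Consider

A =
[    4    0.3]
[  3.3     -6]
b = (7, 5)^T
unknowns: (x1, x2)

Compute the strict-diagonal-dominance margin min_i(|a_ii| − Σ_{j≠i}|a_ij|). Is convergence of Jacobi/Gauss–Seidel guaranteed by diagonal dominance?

2.7

row 1: |4| − (0.3) = 3.7
row 2: |-6| − (3.3) = 2.7
minimum over rows = 2.7 → strictly diagonally dominant (convergence guaranteed)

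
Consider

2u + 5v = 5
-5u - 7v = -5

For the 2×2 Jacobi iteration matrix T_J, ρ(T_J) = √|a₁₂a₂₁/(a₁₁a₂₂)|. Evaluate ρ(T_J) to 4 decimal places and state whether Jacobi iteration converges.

a₁₂a₂₁/(a₁₁a₂₂) = (5)·(-5) / ((2)·(-7)) = 1.785714
ρ = √|1.785714| = √1.785714 = 1.3363
ρ > 1, so Jacobi diverges

1.3363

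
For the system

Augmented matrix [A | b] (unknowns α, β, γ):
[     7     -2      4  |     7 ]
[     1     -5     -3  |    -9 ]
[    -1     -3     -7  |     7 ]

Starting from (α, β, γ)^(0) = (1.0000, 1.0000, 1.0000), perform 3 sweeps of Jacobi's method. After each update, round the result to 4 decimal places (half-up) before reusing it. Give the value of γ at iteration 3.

-2.5650

Iteration 1:
  α = (7 - (-2)·1.0000 - (4)·1.0000) / (7) = 0.7143
  β = (-9 - (1)·1.0000 - (-3)·1.0000) / (-5) = 1.4000
  γ = (7 - (-1)·1.0000 - (-3)·1.0000) / (-7) = -1.5714
Iteration 2:
  α = (7 - (-2)·1.4000 - (4)·-1.5714) / (7) = 2.2979
  β = (-9 - (1)·0.7143 - (-3)·-1.5714) / (-5) = 2.8857
  γ = (7 - (-1)·0.7143 - (-3)·1.4000) / (-7) = -1.7020
Iteration 3:
  α = (7 - (-2)·2.8857 - (4)·-1.7020) / (7) = 2.7971
  β = (-9 - (1)·2.2979 - (-3)·-1.7020) / (-5) = 3.2808
  γ = (7 - (-1)·2.2979 - (-3)·2.8857) / (-7) = -2.5650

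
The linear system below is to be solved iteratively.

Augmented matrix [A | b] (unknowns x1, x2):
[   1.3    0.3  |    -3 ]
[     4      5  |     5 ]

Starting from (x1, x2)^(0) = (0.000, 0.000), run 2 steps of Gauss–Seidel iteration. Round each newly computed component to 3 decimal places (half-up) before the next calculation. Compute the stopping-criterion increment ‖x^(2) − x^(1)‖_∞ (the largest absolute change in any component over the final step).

0.656

Iteration 1:
  x1 = (-3 - (0.3)·0.000) / (1.3) = -2.308
  x2 = (5 - (4)·-2.308) / (5) = 2.846
Iteration 2:
  x1 = (-3 - (0.3)·2.846) / (1.3) = -2.964
  x2 = (5 - (4)·-2.964) / (5) = 3.371
Change: (-0.656, 0.525) → max |·| = 0.656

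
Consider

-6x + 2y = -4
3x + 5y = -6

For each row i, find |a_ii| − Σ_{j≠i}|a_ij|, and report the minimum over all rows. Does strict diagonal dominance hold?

2

row 1: |-6| − (2) = 4
row 2: |5| − (3) = 2
minimum over rows = 2 → strictly diagonally dominant (convergence guaranteed)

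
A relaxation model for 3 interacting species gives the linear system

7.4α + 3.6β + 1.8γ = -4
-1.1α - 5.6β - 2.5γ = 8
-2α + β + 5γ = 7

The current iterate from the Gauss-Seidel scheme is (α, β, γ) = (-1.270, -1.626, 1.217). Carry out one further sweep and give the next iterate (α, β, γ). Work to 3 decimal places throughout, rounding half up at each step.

(-0.046, -1.963, 1.774)

One sweep:
  α = (-4 - (3.6)·-1.626 - (1.8)·1.217) / (7.4) = -0.046
  β = (8 - (-1.1)·-0.046 - (-2.5)·1.217) / (-5.6) = -1.963
  γ = (7 - (-2)·-0.046 - (1)·-1.963) / (5) = 1.774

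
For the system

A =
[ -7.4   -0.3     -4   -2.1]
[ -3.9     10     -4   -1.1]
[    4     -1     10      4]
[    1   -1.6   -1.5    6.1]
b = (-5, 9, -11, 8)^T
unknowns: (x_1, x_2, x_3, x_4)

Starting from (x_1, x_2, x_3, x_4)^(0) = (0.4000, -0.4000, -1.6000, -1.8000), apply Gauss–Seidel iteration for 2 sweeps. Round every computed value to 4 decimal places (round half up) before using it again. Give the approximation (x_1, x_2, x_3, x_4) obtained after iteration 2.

(0.9835, 0.9372, -1.7696, 0.9609)

Iteration 1:
  x_1 = (-5 - (-0.3)·-0.4000 - (-4)·-1.6000 - (-2.1)·-1.8000) / (-7.4) = 2.0676
  x_2 = (9 - (-3.9)·2.0676 - (-4)·-1.6000 - (-1.1)·-1.8000) / (10) = 0.8684
  x_3 = (-11 - (4)·2.0676 - (-1)·0.8684 - (4)·-1.8000) / (10) = -1.1202
  x_4 = (8 - (1)·2.0676 - (-1.6)·0.8684 - (-1.5)·-1.1202) / (6.1) = 0.9248
Iteration 2:
  x_1 = (-5 - (-0.3)·0.8684 - (-4)·-1.1202 - (-2.1)·0.9248) / (-7.4) = 0.9835
  x_2 = (9 - (-3.9)·0.9835 - (-4)·-1.1202 - (-1.1)·0.9248) / (10) = 0.9372
  x_3 = (-11 - (4)·0.9835 - (-1)·0.9372 - (4)·0.9248) / (10) = -1.7696
  x_4 = (8 - (1)·0.9835 - (-1.6)·0.9372 - (-1.5)·-1.7696) / (6.1) = 0.9609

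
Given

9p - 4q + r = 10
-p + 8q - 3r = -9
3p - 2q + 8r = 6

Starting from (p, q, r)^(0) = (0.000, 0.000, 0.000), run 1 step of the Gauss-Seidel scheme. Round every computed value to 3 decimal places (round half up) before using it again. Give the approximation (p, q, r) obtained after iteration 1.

(1.111, -0.986, 0.087)

Iteration 1:
  p = (10 - (-4)·0.000 - (1)·0.000) / (9) = 1.111
  q = (-9 - (-1)·1.111 - (-3)·0.000) / (8) = -0.986
  r = (6 - (3)·1.111 - (-2)·-0.986) / (8) = 0.087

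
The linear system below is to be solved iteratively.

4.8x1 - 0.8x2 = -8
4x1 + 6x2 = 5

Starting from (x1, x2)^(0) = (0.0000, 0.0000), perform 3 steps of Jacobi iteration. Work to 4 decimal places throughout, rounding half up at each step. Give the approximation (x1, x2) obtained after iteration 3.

(-1.3426, 1.8519)

Iteration 1:
  x1 = (-8 - (-0.8)·0.0000) / (4.8) = -1.6667
  x2 = (5 - (4)·0.0000) / (6) = 0.8333
Iteration 2:
  x1 = (-8 - (-0.8)·0.8333) / (4.8) = -1.5278
  x2 = (5 - (4)·-1.6667) / (6) = 1.9445
Iteration 3:
  x1 = (-8 - (-0.8)·1.9445) / (4.8) = -1.3426
  x2 = (5 - (4)·-1.5278) / (6) = 1.8519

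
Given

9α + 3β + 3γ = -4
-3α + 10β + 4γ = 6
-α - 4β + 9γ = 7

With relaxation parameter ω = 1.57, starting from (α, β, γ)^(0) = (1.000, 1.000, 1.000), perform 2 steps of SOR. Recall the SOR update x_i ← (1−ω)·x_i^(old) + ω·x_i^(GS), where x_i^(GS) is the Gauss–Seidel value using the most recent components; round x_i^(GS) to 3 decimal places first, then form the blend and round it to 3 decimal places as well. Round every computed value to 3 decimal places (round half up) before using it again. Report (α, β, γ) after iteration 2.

(1.688, 2.939, 3.961)

Iteration 1:
  α: GS value = (-4 - (3)·1.000 - (3)·1.000) / (9) = -1.111;  α ← (1−ω)·1.000 + ω·-1.111 = -2.314
  β: GS value = (6 - (-3)·-2.314 - (4)·1.000) / (10) = -0.494;  β ← (1−ω)·1.000 + ω·-0.494 = -1.346
  γ: GS value = (7 - (-1)·-2.314 - (-4)·-1.346) / (9) = -0.078;  γ ← (1−ω)·1.000 + ω·-0.078 = -0.692
Iteration 2:
  α: GS value = (-4 - (3)·-1.346 - (3)·-0.692) / (9) = 0.235;  α ← (1−ω)·-2.314 + ω·0.235 = 1.688
  β: GS value = (6 - (-3)·1.688 - (4)·-0.692) / (10) = 1.383;  β ← (1−ω)·-1.346 + ω·1.383 = 2.939
  γ: GS value = (7 - (-1)·1.688 - (-4)·2.939) / (9) = 2.272;  γ ← (1−ω)·-0.692 + ω·2.272 = 3.961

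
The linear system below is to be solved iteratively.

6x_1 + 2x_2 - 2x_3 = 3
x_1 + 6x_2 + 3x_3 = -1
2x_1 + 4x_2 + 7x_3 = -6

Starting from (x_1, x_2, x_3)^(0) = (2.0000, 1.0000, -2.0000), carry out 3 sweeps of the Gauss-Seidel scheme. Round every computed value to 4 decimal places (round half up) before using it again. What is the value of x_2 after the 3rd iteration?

0.3739

Iteration 1:
  x_1 = (3 - (2)·1.0000 - (-2)·-2.0000) / (6) = -0.5000
  x_2 = (-1 - (1)·-0.5000 - (3)·-2.0000) / (6) = 0.9167
  x_3 = (-6 - (2)·-0.5000 - (4)·0.9167) / (7) = -1.2381
Iteration 2:
  x_1 = (3 - (2)·0.9167 - (-2)·-1.2381) / (6) = -0.2183
  x_2 = (-1 - (1)·-0.2183 - (3)·-1.2381) / (6) = 0.4888
  x_3 = (-6 - (2)·-0.2183 - (4)·0.4888) / (7) = -1.0741
Iteration 3:
  x_1 = (3 - (2)·0.4888 - (-2)·-1.0741) / (6) = -0.0210
  x_2 = (-1 - (1)·-0.0210 - (3)·-1.0741) / (6) = 0.3739
  x_3 = (-6 - (2)·-0.0210 - (4)·0.3739) / (7) = -1.0648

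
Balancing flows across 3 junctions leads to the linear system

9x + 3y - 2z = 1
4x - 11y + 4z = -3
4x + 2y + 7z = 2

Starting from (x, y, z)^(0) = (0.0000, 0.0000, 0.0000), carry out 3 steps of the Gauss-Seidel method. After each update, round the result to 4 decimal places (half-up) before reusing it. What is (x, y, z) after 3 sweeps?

Iteration 1:
  x = (1 - (3)·0.0000 - (-2)·0.0000) / (9) = 0.1111
  y = (-3 - (4)·0.1111 - (4)·0.0000) / (-11) = 0.3131
  z = (2 - (4)·0.1111 - (2)·0.3131) / (7) = 0.1328
Iteration 2:
  x = (1 - (3)·0.3131 - (-2)·0.1328) / (9) = 0.0363
  y = (-3 - (4)·0.0363 - (4)·0.1328) / (-11) = 0.3342
  z = (2 - (4)·0.0363 - (2)·0.3342) / (7) = 0.1695
Iteration 3:
  x = (1 - (3)·0.3342 - (-2)·0.1695) / (9) = 0.0374
  y = (-3 - (4)·0.0374 - (4)·0.1695) / (-11) = 0.3480
  z = (2 - (4)·0.0374 - (2)·0.3480) / (7) = 0.1649

(0.0374, 0.3480, 0.1649)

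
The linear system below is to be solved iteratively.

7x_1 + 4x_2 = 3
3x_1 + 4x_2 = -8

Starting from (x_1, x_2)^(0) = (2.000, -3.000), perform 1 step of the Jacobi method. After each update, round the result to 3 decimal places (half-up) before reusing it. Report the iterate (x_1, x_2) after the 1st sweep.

Iteration 1:
  x_1 = (3 - (4)·-3.000) / (7) = 2.143
  x_2 = (-8 - (3)·2.000) / (4) = -3.500

(2.143, -3.500)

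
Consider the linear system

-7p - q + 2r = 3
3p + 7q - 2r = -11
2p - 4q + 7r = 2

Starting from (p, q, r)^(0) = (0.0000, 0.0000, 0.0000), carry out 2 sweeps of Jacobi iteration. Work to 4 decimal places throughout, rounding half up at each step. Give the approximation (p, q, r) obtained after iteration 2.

(-0.1225, -1.3061, -0.4898)

Iteration 1:
  p = (3 - (-1)·0.0000 - (2)·0.0000) / (-7) = -0.4286
  q = (-11 - (3)·0.0000 - (-2)·0.0000) / (7) = -1.5714
  r = (2 - (2)·0.0000 - (-4)·0.0000) / (7) = 0.2857
Iteration 2:
  p = (3 - (-1)·-1.5714 - (2)·0.2857) / (-7) = -0.1225
  q = (-11 - (3)·-0.4286 - (-2)·0.2857) / (7) = -1.3061
  r = (2 - (2)·-0.4286 - (-4)·-1.5714) / (7) = -0.4898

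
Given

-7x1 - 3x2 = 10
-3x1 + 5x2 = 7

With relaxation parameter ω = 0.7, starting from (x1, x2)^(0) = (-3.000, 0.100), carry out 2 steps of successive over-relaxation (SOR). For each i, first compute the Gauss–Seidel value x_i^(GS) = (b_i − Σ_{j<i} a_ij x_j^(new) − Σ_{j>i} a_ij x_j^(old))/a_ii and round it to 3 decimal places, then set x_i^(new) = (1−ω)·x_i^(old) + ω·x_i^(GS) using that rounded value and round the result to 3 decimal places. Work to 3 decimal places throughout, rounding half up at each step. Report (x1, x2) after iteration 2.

(-1.639, 0.352)

Iteration 1:
  x1: GS value = (10 - (-3)·0.100) / (-7) = -1.471;  x1 ← (1−ω)·-3.000 + ω·-1.471 = -1.930
  x2: GS value = (7 - (-3)·-1.930) / (5) = 0.242;  x2 ← (1−ω)·0.100 + ω·0.242 = 0.199
Iteration 2:
  x1: GS value = (10 - (-3)·0.199) / (-7) = -1.514;  x1 ← (1−ω)·-1.930 + ω·-1.514 = -1.639
  x2: GS value = (7 - (-3)·-1.639) / (5) = 0.417;  x2 ← (1−ω)·0.199 + ω·0.417 = 0.352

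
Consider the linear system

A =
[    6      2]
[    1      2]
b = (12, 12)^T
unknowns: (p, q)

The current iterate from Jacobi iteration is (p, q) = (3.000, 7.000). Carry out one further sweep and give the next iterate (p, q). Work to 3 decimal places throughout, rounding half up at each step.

(-0.333, 4.500)

One sweep:
  p = (12 - (2)·7.000) / (6) = -0.333
  q = (12 - (1)·3.000) / (2) = 4.500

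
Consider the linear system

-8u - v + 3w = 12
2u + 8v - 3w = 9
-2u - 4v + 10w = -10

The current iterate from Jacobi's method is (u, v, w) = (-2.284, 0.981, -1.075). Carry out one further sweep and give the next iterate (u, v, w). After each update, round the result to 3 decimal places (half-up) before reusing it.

One sweep:
  u = (12 - (-1)·0.981 - (3)·-1.075) / (-8) = -2.026
  v = (9 - (2)·-2.284 - (-3)·-1.075) / (8) = 1.293
  w = (-10 - (-2)·-2.284 - (-4)·0.981) / (10) = -1.064

(-2.026, 1.293, -1.064)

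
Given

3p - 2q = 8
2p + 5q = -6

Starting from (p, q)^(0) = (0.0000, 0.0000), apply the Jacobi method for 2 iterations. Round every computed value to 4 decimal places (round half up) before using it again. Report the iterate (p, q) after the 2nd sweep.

(1.8667, -2.2667)

Iteration 1:
  p = (8 - (-2)·0.0000) / (3) = 2.6667
  q = (-6 - (2)·0.0000) / (5) = -1.2000
Iteration 2:
  p = (8 - (-2)·-1.2000) / (3) = 1.8667
  q = (-6 - (2)·2.6667) / (5) = -2.2667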